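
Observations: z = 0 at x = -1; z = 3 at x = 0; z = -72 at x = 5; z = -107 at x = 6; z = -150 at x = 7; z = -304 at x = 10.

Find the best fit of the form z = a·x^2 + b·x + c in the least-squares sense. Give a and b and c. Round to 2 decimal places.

a = -3.08, b = 0.06, c = 3.20

MᵀM·[a, b, c]ᵀ = Mᵀz reads: 14323·a + 1683·b + 211·c = -43402;  1683·a + 211·b + 27·c = -5092;  211·a + 27·b + 6·c = -630.
Solving the 3×3 system (Gaussian elimination) gives a = -738291/239344, b = 14939/239344, c = 95611/29918.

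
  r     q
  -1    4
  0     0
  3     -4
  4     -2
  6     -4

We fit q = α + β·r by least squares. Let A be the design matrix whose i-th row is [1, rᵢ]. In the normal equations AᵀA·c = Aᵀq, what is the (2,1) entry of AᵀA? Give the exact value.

12

Row 2 ↔ basis r, column 1 ↔ basis 1, so (AᵀA)_{2,1} = Σᵢ r = (-1)·(1) + (0)·(1) + (3)·(1) + (4)·(1) + (6)·(1) = 12.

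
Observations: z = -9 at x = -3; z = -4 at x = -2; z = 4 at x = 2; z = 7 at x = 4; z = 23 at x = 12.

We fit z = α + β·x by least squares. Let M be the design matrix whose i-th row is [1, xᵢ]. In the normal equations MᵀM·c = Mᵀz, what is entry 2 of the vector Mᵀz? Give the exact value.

347

Entry 2 ↔ basis x, so (Mᵀz)_{2} = Σᵢ (x)·zᵢ = (-3)·(-9) + (-2)·(-4) + (2)·(4) + (4)·(7) + (12)·(23) = 347.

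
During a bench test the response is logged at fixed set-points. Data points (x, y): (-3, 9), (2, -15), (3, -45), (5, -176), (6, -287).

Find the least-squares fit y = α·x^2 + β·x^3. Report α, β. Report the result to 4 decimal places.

With design matrix M, MᵀM = [[2099, 10933]; [10933, 63803]] and Mᵀy = [-15116, -85570]ᵀ.
Eliminating β: 63803·(row 1) − 10933·(row 2) gives 14392008·α = 63803·(-15116) − 10933·(-85570) = -28909338, so α = -4818223/2398668.
Then β = ((-85570) − 10933·(-4818223/2398668))/63803 = -2391367/2398668.

α = -2.0087, β = -0.9970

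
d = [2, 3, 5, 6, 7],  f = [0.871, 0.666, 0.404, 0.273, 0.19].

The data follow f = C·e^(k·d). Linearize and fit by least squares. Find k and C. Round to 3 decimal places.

k = -0.300, C = 1.644

With ln fᵢ as the transformed response and dᵢ as the regressor:
Over the data: Σd = 23.0000, Σ(d)² = 123.0000, Σln f = -4.4099, Σd·ln f = -25.4421.
Normal system: [[123.0000, 23.0000]; [23.0000, 5]]·[k, ln C]ᵀ = [-25.4421, -4.4099]ᵀ.
Slope k = (n·Σd·ln f − Σd·Σln f)/(n·Σ(d)² − (Σd)²) = (5·-25.4421 − 23.0000·-4.4099)/86.0000 = -0.29979; ln C = (Σln f − k·Σd)/n = 0.49706, so C = exp(0.49706) = 1.64389.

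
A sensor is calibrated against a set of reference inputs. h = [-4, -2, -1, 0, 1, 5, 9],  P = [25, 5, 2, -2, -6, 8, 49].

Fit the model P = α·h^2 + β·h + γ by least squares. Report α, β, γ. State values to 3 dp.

α = 0.964, β = -2.881, γ = -2.764

Normal-equation sums: Σh^2·h^2 = 7460, Σh^2·h = 782, Σh^2 = 128, Σh·h = 128, Σh = 8, Σ1 = 7.
For XᵀP: Σh^2·P = 4585, Σh·P = 363, ΣP = 81.
XᵀX·[α, β, γ]ᵀ = XᵀP becomes [[7460, 782, 128]; [782, 128, 8]; [128, 8, 7]]·[α, β, γ]ᵀ = [4585, 363, 81]ᵀ.
Solving the 3×3 system (Gaussian elimination) gives α = 689501/715218, β = -2060543/715218, γ = -329503/119203.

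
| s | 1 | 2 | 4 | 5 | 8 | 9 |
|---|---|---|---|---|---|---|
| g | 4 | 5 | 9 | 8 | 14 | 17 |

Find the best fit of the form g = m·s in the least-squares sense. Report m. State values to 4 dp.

Compute the Gram sums: Σs·s = 191.
And Σs·g = 355.
So MᵀM·[m]ᵀ = Mᵀg: [[191]]·[m]ᵀ = [355]ᵀ.
Hence m = 355 / 191 ≈ 1.85864.

m = 1.8586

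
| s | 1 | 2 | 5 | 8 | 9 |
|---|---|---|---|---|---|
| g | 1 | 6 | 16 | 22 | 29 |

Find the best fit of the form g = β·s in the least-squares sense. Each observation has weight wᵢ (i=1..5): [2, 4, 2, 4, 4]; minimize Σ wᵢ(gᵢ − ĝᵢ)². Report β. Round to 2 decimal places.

Compute the Gram sums: Σwᵢ·s·s = 648.
Moment sums: Σwᵢ·s·g = 1958.
Hence β = 1958 / 648 ≈ 3.0216.

β = 3.02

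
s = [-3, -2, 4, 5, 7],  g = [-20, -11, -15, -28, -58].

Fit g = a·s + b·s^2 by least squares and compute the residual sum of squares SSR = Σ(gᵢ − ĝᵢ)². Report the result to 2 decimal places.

The normal equations are: 103·a + 497·b = -524;  497·a + 3379·b = -4006.
Eliminating b: 3379·(row 1) − 497·(row 2) gives 101028·a = 3379·(-524) − 497·(-4006) = 220386, so a = 36731/16838.
Then b = ((-4006) − 497·(36731/16838))/3379 = -25365/16838.
Residuals: 859/8419, -5148/8419, 3173/8419, -10497/8419, 4582/8419; SSR = 20013/8419.

SSR = 2.38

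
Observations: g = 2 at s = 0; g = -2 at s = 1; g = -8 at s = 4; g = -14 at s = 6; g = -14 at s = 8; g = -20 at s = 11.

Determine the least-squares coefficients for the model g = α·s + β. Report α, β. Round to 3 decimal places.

Compute the Gram sums: Σs·s = 238, Σs = 30, Σ1 = 6.
Right-hand side: Σs·g = -450, Σg = -56.
Normal equations: [[238, 30]; [30, 6]]·[α, β]ᵀ = [-450, -56]ᵀ.
Δ = 238·6 − 30² = 528.
α = ((-450)·6 − 30·(-56))/528 = -85/44; β = (238·(-56) − 30·(-450))/528 = 43/132.

α = -1.932, β = 0.326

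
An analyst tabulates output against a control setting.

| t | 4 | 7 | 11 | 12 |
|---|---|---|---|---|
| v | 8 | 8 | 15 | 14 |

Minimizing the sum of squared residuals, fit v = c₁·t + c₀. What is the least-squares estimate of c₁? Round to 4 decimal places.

c₁ = 0.9390

From the data, Σt·t = 330, Σt = 34, Σ1 = 4.
For Aᵀv: Σt·v = 421, Σv = 45.
AᵀA·[c₁, c₀]ᵀ = Aᵀv becomes [[330, 34]; [34, 4]]·[c₁, c₀]ᵀ = [421, 45]ᵀ.
Eliminating c₀: 4·(row 1) − 34·(row 2) gives 164·c₁ = 4·421 − 34·45 = 154, so c₁ = 77/82.
Then c₀ = (45 − 34·(77/82))/4 = 134/41.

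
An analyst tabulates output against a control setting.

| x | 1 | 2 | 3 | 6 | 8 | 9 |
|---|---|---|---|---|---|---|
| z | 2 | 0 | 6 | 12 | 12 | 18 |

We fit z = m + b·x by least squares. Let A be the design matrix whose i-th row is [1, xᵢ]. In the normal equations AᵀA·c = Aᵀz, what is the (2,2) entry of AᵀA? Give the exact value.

Row 2 ↔ basis x, column 2 ↔ basis x, so (AᵀA)_{2,2} = Σᵢ (x)·(x) = (1)·(1) + (2)·(2) + (3)·(3) + (6)·(6) + (8)·(8) + (9)·(9) = 195.

195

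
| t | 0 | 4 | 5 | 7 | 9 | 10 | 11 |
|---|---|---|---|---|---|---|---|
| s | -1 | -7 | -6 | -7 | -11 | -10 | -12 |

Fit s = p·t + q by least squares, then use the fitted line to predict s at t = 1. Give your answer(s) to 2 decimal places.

From the data, Σt·t = 392, Σt = 46, Σ1 = 7.
For Xᵀs: Σt·s = -438, Σs = -54.
So XᵀX·[p, q]ᵀ = Xᵀs: [[392, 46]; [46, 7]]·[p, q]ᵀ = [-438, -54]ᵀ.
Δ = 392·7 − 46² = 628.
p = ((-438)·7 − 46·(-54))/628 = -291/314; q = (392·(-54) − 46·(-438))/628 = -255/157.
At t = 1: ŝ = (-291/314)·(1) + (-255/157)·(1) = -801/314.

ŝ = -2.55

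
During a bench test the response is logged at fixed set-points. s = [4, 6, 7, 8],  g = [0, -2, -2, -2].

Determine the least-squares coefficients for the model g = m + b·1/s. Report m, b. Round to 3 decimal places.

Entries of XᵀX: Σ1 = 4, Σ1/s = 115/168, Σ1/s·1/s = 3565/28224.
Moment sums: Σg = -6, Σ1/s·g = -73/84.
Normal equations: [[4, 115/168]; [115/168, 3565/28224]]·[m, b]ᵀ = [-6, -73/84]ᵀ.
Δ = 4·(3565/28224) − (115/168)² = 115/3136.
m = ((-6)·(3565/28224) − (115/168)·(-73/84))/(115/3136) = -40/9; b = (4·(-73/84) − (115/168)·(-6))/(115/3136) = 5936/345.

m = -4.444, b = 17.206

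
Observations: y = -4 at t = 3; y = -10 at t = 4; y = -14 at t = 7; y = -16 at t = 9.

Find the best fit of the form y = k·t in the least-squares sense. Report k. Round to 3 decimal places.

Setting ∂/∂k … = 0 gives: 155·k = -294.
Hence k = -294 / 155 ≈ -1.89677.

k = -1.897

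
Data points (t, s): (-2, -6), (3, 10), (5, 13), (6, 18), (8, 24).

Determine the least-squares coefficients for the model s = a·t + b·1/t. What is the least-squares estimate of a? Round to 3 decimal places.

a = 2.924

The normal equations are: 138·a + 5·b = 407;  5·a + (6401/14400)·b = 224/15.
(Σt·t = 138, Σt·1/t = 5, Σ1/t·1/t = 6401/14400, Σt·s = 407, Σ1/t·s = 224/15.)
Eliminating b: (6401/14400)·(row 1) − 5·(row 2) gives (87223/2400)·a = (6401/14400)·407 − 5·(224/15) = 1530007/14400, so a = 1530007/523338.
Then b = ((224/15) − 5·(1530007/523338))/(6401/14400) = 61920/87223.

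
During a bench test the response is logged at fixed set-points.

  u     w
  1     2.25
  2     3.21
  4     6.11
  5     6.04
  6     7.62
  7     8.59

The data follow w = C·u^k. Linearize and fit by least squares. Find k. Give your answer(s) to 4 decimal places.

k = 0.6958

With ln wᵢ as the transformed response and ln uᵢ as the regressor:
Σln u = 7.4265, Σ(ln u)² = 11.9895, Σln w = 9.7669, Σln u·ln w = 14.0354.
Equations: 11.9895·k + 7.4265·ln C = 14.0354;  7.4265·k + 6·ln C = 9.7669.
Solving (det = 16.7835): k = 0.69582, ln C = 0.76657.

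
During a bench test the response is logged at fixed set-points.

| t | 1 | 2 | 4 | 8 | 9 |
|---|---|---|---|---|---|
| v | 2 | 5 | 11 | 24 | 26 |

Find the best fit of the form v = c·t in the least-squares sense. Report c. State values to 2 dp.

Forming AᵀA = [[166]] and Aᵀv = [482]ᵀ gives AᵀA·[c]ᵀ = Aᵀv.
c = 482/166 = 2.90361.

c = 2.90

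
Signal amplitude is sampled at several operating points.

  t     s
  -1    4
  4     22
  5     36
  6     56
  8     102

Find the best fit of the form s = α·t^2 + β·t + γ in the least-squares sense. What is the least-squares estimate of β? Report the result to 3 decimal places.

The normal system XᵀX·[α, β, γ]ᵀ = Xᵀs is [[6274, 916, 142]; [916, 142, 22]; [142, 22, 5]]·[α, β, γ]ᵀ = [9800, 1416, 220]ᵀ.
Row-reducing yields α = 37616/20631, β = -2912/1587, γ = 2012/6877.

β = -1.835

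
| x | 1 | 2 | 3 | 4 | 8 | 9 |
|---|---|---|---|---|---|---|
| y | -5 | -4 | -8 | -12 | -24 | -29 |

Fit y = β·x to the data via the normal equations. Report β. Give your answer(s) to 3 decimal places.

β = -3.074

From the data, Σx·x = 175.
For Mᵀy: Σx·y = -538.
Normal equations: [[175]]·[β]ᵀ = [-538]ᵀ.
Hence β = -538 / 175 ≈ -3.07429.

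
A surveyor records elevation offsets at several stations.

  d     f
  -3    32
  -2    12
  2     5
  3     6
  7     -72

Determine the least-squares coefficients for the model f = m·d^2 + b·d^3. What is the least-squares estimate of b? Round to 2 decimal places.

b = -0.51

Sums needed: Σd^2·d^2 = 2595, Σd^2·d^3 = 16807, Σd^3·d^3 = 119235.
Moment sums: Σd^2·f = -3118, Σd^3·f = -25454.
XᵀX·[m, b]ᵀ = Xᵀf becomes [[2595, 16807]; [16807, 119235]]·[m, b]ᵀ = [-3118, -25454]ᵀ.
Eliminating b: 119235·(row 1) − 16807·(row 2) gives 26939576·m = 119235·(-3118) − 16807·(-25454) = 56030648, so m = 7003831/3367447.
Then b = ((-25454) − 16807·(7003831/3367447))/119235 = -1706113/3367447.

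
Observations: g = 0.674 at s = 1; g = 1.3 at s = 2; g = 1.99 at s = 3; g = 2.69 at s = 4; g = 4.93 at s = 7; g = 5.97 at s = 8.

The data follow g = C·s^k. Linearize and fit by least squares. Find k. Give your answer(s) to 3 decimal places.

With ln gᵢ as the transformed response and ln sᵢ as the regressor:
AᵀA = [[11.7199, 7.2034]; [7.2034, 6]], rhs = [9.1295, 4.9276]ᵀ  (here Σln s = 7.2034, Σ(ln s)² = 11.7199, Σln g = 4.9276, Σln s·ln g = 9.1295).
Δ = 11.7199·6 − (7.2034)² = 18.4301; k = (9.1295·6 − 7.2034·4.9276)/18.4301 = 1.04619, ln C = (11.7199·4.9276 − 7.2034·9.1295)/18.4301 = -0.43475.

k = 1.046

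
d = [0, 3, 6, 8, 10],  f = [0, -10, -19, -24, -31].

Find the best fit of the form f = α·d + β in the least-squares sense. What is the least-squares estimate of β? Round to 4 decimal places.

β = -0.3608

Compute the Gram sums: Σd·d = 209, Σd = 27, Σ1 = 5.
And Σd·f = -646, Σf = -84.
So AᵀA·[α, β]ᵀ = Aᵀf: [[209, 27]; [27, 5]]·[α, β]ᵀ = [-646, -84]ᵀ.
Eliminating β: 5·(row 1) − 27·(row 2) gives 316·α = 5·(-646) − 27·(-84) = -962, so α = -481/158.
Then β = ((-84) − 27·(-481/158))/5 = -57/158.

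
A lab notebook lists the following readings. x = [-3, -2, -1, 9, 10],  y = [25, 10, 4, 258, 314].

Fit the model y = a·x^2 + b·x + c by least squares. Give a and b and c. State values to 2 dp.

a = 2.95, b = 1.70, c = 2.69

AᵀA·[a, b, c]ᵀ = Aᵀy reads: 16659·a + 1693·b + 195·c = 52567;  1693·a + 195·b + 13·c = 5363;  195·a + 13·b + 5·c = 611.
(Σx^2·x^2 = 16659, Σx^2·x = 1693, Σx^2 = 195, Σx·x = 195, Σx = 13, Σ1 = 5, Σx^2·y = 52567, Σx·y = 5363, Σy = 611.)
Inverting the 3×3 Gram matrix, [a, b, c]ᵀ = [195159/66136, 112687/66136, 3172/1181]ᵀ.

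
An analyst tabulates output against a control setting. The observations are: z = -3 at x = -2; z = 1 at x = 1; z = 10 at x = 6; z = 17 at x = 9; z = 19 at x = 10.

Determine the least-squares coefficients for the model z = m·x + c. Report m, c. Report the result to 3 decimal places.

m = 1.861, c = -0.135

Normal-equation sums: Σx·x = 222, Σx = 24, Σ1 = 5.
For Mᵀz: Σx·z = 410, Σz = 44.
MᵀM·[m, c]ᵀ = Mᵀz becomes [[222, 24]; [24, 5]]·[m, c]ᵀ = [410, 44]ᵀ.
Δ = 222·5 − 24² = 534.
m = (410·5 − 24·44)/534 = 497/267; c = (222·44 − 24·410)/534 = -12/89.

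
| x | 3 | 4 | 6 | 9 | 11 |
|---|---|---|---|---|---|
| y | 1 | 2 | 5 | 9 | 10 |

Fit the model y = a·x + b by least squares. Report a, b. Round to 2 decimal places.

a = 1.19, b = -2.46

From the data, Σx·x = 263, Σx = 33, Σ1 = 5.
For Aᵀy: Σx·y = 232, Σy = 27.
Normal equations: [[263, 33]; [33, 5]]·[a, b]ᵀ = [232, 27]ᵀ.
Eliminating b: 5·(row 1) − 33·(row 2) gives 226·a = 5·232 − 33·27 = 269, so a = 269/226.
Then b = (27 − 33·(269/226))/5 = -555/226.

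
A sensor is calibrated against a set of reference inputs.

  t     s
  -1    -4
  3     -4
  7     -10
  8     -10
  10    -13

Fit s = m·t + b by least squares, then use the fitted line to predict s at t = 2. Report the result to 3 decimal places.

MᵀM·[m, b]ᵀ = Mᵀs reads: 223·m + 27·b = -288;  27·m + 5·b = -41.
(Σt·t = 223, Σt = 27, Σ1 = 5, Σt·s = -288, Σs = -41.)
Eliminating b: 5·(row 1) − 27·(row 2) gives 386·m = 5·(-288) − 27·(-41) = -333, so m = -333/386.
Then b = ((-41) − 27·(-333/386))/5 = -1367/386.
At t = 2: ŝ = (-333/386)·(2) + (-1367/386)·(1) = -2033/386.

ŝ = -5.267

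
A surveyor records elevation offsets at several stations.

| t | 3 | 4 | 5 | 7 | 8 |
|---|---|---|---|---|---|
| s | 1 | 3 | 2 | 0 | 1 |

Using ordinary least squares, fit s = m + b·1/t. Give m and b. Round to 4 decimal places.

From the data, Σ1 = 5, Σ1/t = 883/840, Σ1/t·1/t = 176149/705600.
And Σs = 7, Σ1/t·s = 193/120.
det = 5·(176149/705600) − (883/840)² = 1579/11025.
m = (7·(176149/705600) − (883/840)·(193/120))/(1579/11025) = 20055/50528; b = (5·(193/120) − (883/840)·7)/(1579/11025) = 30135/6316.

m = 0.3969, b = 4.7712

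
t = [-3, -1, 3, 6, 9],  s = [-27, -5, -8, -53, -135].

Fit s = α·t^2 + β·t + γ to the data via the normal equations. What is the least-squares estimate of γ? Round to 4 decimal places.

γ = 0.6066

Compute the Gram sums: Σt^2·t^2 = 8020, Σt^2·t = 944, Σt^2 = 136, Σt·t = 136, Σt = 14, Σ1 = 5.
Right-hand side: Σt^2·s = -13163, Σt·s = -1471, Σs = -228.
Inverting the 3×3 Gram matrix, [α, β, γ]ᵀ = [-7763/3828, 12241/3828, 387/638]ᵀ.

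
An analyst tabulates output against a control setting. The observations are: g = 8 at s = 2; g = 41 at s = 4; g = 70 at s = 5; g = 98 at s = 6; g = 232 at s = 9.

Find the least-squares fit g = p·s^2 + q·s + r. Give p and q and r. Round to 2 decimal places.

The normal system XᵀX·[p, q, r]ᵀ = Xᵀg is [[8754, 1142, 162]; [1142, 162, 26]; [162, 26, 5]]·[p, q, r]ᵀ = [24758, 3206, 449]ᵀ.
Row-reducing yields p = 1973/653, q = -829/653, r = -975/653.

p = 3.02, q = -1.27, r = -1.49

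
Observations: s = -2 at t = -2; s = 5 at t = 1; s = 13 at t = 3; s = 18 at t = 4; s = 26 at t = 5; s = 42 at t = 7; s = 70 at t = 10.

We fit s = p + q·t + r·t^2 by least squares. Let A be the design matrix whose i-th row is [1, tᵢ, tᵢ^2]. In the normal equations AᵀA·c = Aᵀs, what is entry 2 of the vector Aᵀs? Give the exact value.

Entry 2 ↔ basis t, so (Aᵀs)_{2} = Σᵢ (t)·sᵢ = (-2)·(-2) + (1)·(5) + (3)·(13) + (4)·(18) + (5)·(26) + (7)·(42) + (10)·(70) = 1244.

1244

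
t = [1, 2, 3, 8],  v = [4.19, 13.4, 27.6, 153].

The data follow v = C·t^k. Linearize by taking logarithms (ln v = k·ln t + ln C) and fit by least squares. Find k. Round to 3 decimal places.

k = 1.734

Let Y = ln v. Fitting Y = k·ln t + ln C by least squares:
Over the data: Σln t = 3.8712, Σ(ln t)² = 6.0115, Σln v = 12.3762, Σln t·ln v = 15.9044.
Normal system: [[6.0115, 3.8712]; [3.8712, 4]]·[k, ln C]ᵀ = [15.9044, 12.3762]ᵀ.
Slope k = (n·Σln t·ln v − Σln t·Σln v)/(n·Σ(ln t)² − (Σln t)²) = (4·15.9044 − 3.8712·12.3762)/9.0597 = 1.73369; ln C = (Σln v − k·Σln t)/n = 1.41619.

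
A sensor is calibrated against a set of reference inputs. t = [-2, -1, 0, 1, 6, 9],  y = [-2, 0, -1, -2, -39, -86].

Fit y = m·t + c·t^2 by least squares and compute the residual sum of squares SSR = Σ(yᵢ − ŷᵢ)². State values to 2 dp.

Entries of MᵀM: Σt·t = 123, Σt·t^2 = 937, Σt^2·t^2 = 7875.
For Mᵀy: Σt·y = -1006, Σt^2·y = -8380.
Normal equations: [[123, 937]; [937, 7875]]·[m, c]ᵀ = [-1006, -8380]ᵀ.
Eliminating c: 7875·(row 1) − 937·(row 2) gives 90656·m = 7875·(-1006) − 937·(-8380) = -70190, so m = -35095/45328.
Then c = ((-8380) − 937·(-35095/45328))/7875 = -44059/45328.
Residuals: 7695/22664, 2241/11332, -1, -5751/22664, 14451/22664, -6787/22664; SSR = 38869/22664.

SSR = 1.72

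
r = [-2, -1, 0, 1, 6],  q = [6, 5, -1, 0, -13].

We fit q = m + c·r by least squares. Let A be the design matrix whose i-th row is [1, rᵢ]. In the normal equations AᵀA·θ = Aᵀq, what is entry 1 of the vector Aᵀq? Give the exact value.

-3

Entry 1 ↔ basis 1, so (Aᵀq)_{1} = Σᵢ qᵢ = (1)·(6) + (1)·(5) + (1)·(-1) + (1)·(0) + (1)·(-13) = -3.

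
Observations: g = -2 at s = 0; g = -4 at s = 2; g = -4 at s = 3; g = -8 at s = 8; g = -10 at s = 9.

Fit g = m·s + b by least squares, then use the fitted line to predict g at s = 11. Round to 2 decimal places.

Normal-equation sums: Σs·s = 158, Σs = 22, Σ1 = 5.
And Σs·g = -174, Σg = -28.
So AᵀA·[m, b]ᵀ = Aᵀg: [[158, 22]; [22, 5]]·[m, b]ᵀ = [-174, -28]ᵀ.
det = 158·5 − 22² = 306.
m = ((-174)·5 − 22·(-28))/306 = -127/153; b = (158·(-28) − 22·(-174))/306 = -298/153.
At s = 11: ĝ = (-127/153)·(11) + (-298/153)·(1) = -565/51.

ĝ = -11.08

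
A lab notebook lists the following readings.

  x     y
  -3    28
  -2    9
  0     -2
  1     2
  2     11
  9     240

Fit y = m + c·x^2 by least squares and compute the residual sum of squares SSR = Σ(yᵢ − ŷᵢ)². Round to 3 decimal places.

SSR = 9.416

Setting ∂/∂m … = 0 gives: 6·m + 99·c = 288;  99·m + 6675·c = 19774.
Determinant 6·6675 − 99² = 30249.
m = (288·6675 − 99·19774)/30249 = -3914/3361; c = (6·19774 − 99·288)/30249 = 30044/10083.
Residuals: 7890/3361, -17687/10083, -2808/3361, 1864/10083, 2479/10083, -634/3361; SSR = 94942/10083.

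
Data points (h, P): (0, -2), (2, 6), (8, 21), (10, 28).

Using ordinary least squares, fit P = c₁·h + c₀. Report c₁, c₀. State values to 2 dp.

Compute the Gram sums: Σh·h = 168, Σh = 20, Σ1 = 4.
And Σh·P = 460, ΣP = 53.
Normal equations: [[168, 20]; [20, 4]]·[c₁, c₀]ᵀ = [460, 53]ᵀ.
Determinant 168·4 − 20² = 272.
c₁ = (460·4 − 20·53)/272 = 195/68; c₀ = (168·53 − 20·460)/272 = -37/34.

c₁ = 2.87, c₀ = -1.09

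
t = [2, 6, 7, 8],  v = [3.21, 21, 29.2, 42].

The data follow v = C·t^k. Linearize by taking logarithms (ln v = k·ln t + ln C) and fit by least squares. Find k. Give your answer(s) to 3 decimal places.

k = 1.803

Taking logs, ln v = k·ln t + ln C, so regress ln v on ln t.
AᵀA = [[11.8015, 6.5103]; [6.5103, 4]], rhs = [20.6015, 11.3226]ᵀ  (here Σln t = 6.5103, Σ(ln t)² = 11.8015, Σln v = 11.3226, Σln t·ln v = 20.6015).
Slope k = (n·Σln t·ln v − Σln t·Σln v)/(n·Σ(ln t)² − (Σln t)²) = (4·20.6015 − 6.5103·11.3226)/4.8225 = 1.80256; ln C = (Σln v − k·Σln t)/n = -0.10313.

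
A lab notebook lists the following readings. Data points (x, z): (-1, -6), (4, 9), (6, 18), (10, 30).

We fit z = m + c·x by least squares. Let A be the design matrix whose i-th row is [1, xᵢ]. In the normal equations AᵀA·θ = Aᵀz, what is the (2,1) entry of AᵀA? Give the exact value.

Row 2 ↔ basis x, column 1 ↔ basis 1, so (AᵀA)_{2,1} = Σᵢ x = (-1)·(1) + (4)·(1) + (6)·(1) + (10)·(1) = 19.

19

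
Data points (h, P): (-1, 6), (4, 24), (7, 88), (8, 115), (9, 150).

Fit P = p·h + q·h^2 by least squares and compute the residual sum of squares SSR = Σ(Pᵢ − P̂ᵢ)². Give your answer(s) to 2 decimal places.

SSR = 4.76

Normal-equation sums: Σh·h = 211, Σh·h^2 = 1647, Σh^2·h^2 = 13315.
Moment sums: Σh·P = 2976, Σh^2·P = 24212.
Normal equations: [[211, 1647]; [1647, 13315]]·[p, q]ᵀ = [2976, 24212]ᵀ.
Eliminating q: 13315·(row 1) − 1647·(row 2) gives 96856·p = 13315·2976 − 1647·24212 = -251724, so p = -62931/24214.
Then q = (24212 − 1647·(-62931/24214))/13315 = 51815/24214.
Residuals: 15269/12107, 1910/12107, 16207/12107, -14051/12107, 732/12107; SSR = 57605/12107.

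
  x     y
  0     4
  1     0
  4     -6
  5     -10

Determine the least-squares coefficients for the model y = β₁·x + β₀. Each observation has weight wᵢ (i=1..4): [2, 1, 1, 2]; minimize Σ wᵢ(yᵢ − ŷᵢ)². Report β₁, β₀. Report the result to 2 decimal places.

With design matrix M, MᵀWM = [[67, 15]; [15, 6]] and MᵀWy = [-124, -18]ᵀ.
Determinant 67·6 − 15² = 177.
β₁ = ((-124)·6 − 15·(-18))/177 = -158/59; β₀ = (67·(-18) − 15·(-124))/177 = 218/59.

β₁ = -2.68, β₀ = 3.69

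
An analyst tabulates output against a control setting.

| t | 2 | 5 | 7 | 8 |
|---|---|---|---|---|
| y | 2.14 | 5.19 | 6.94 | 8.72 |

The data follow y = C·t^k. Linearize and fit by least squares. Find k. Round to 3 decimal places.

Linearized form: ln y = k·ln t + ln C. From the 4 transformed points,
Σln t = 6.3279, Σ(ln t)² = 11.1814, Σln y = 6.5105, Σln t·ln y = 11.4508.
Normal system: [[11.1814, 6.3279]; [6.3279, 4]]·[k, ln C]ᵀ = [11.4508, 6.5105]ᵀ.
Δ = 11.1814·4 − (6.3279)² = 4.6828; k = (11.4508·4 − 6.3279·6.5105)/4.6828 = 0.98345, ln C = (11.1814·6.5105 − 6.3279·11.4508)/4.6828 = 0.07182.

k = 0.983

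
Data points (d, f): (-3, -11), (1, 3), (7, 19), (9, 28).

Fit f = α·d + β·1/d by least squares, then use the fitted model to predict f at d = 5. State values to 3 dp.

f̂ = 15.061

Compute the Gram sums: Σd·d = 140, Σd·1/d = 4, Σ1/d·1/d = 4540/3969.
For Xᵀf: Σd·f = 421, Σ1/d·f = 787/63.
So XᵀX·[α, β]ᵀ = Xᵀf: [[140, 4]; [4, 4540/3969]]·[α, β]ᵀ = [421, 787/63]ᵀ.
det = 140·(4540/3969) − 4² = 81728/567.
α = (421·(4540/3969) − 4·(787/63))/(81728/567) = 214127/71512; β = (140·(787/63) − 4·421)/(81728/567) = 4599/10216.
At d = 5: f̂ = (214127/71512)·(5) + (4599/10216)·(1/5) = 673171/44695.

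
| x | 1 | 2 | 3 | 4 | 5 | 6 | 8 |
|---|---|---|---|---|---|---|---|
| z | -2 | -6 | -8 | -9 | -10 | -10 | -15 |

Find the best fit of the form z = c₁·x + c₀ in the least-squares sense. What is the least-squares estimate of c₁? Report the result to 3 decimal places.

Forming MᵀM = [[155, 29]; [29, 7]] and Mᵀz = [-304, -60]ᵀ gives MᵀM·[c₁, c₀]ᵀ = Mᵀz.
Eliminating c₀: 7·(row 1) − 29·(row 2) gives 244·c₁ = 7·(-304) − 29·(-60) = -388, so c₁ = -97/61.
Then c₀ = ((-60) − 29·(-97/61))/7 = -121/61.

c₁ = -1.590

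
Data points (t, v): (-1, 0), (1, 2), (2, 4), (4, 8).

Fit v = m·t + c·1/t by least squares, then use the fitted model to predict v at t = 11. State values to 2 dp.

v̂ = 22.97

Normal-equation sums: Σt·t = 22, Σt·1/t = 4, Σ1/t·1/t = 37/16.
For Xᵀv: Σt·v = 42, Σ1/t·v = 6.
Δ = 22·(37/16) − 4² = 279/8.
m = (42·(37/16) − 4·6)/(279/8) = 65/31; c = (22·6 − 4·42)/(279/8) = -32/31.
At t = 11: v̂ = (65/31)·(11) + (-32/31)·(1/11) = 7833/341.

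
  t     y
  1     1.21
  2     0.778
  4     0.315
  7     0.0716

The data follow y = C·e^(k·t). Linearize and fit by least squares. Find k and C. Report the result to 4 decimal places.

k = -0.4717, C = 1.9896

Taking logs, ln y = k·t + ln C, so regress ln y on t.
XᵀX = [[70.0000, 14.0000]; [14.0000, 4]], rhs = [-23.3888, -3.8523]ᵀ  (here Σt = 14.0000, Σ(t)² = 70.0000, Σln y = -3.8523, Σt·ln y = -23.3888).
Slope k = (n·Σt·ln y − Σt·Σln y)/(n·Σ(t)² − (Σt)²) = (4·-23.3888 − 14.0000·-3.8523)/84.0000 = -0.47171; ln C = (Σln y − k·Σt)/n = 0.68792, so C = exp(0.68792) = 1.98958.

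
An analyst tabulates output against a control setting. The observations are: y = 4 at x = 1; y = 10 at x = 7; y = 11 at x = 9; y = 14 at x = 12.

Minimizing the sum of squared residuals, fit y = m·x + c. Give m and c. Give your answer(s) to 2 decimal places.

m = 0.90, c = 3.23

MᵀM·[m, c]ᵀ = Mᵀy reads: 275·m + 29·c = 341;  29·m + 4·c = 39.
(Σx·x = 275, Σx = 29, Σ1 = 4, Σx·y = 341, Σy = 39.)
Determinant 275·4 − 29² = 259.
m = (341·4 − 29·39)/259 = 233/259; c = (275·39 − 29·341)/259 = 836/259.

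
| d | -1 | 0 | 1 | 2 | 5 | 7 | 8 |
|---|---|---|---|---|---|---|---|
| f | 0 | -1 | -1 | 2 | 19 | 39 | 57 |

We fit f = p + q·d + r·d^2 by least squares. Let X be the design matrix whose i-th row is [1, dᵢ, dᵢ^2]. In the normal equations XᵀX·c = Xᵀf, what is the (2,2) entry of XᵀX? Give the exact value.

Row 2 ↔ basis d, column 2 ↔ basis d, so (XᵀX)_{2,2} = Σᵢ (d)·(d) = (-1)·(-1) + (0)·(0) + (1)·(1) + (2)·(2) + (5)·(5) + (7)·(7) + (8)·(8) = 144.

144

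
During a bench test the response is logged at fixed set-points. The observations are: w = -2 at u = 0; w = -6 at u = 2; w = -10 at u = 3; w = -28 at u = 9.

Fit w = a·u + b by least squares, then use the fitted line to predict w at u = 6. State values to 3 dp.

ŵ = -18.889

From the data, Σu·u = 94, Σu = 14, Σ1 = 4.
Moment sums: Σu·w = -294, Σw = -46.
So AᵀA·[a, b]ᵀ = Aᵀw: [[94, 14]; [14, 4]]·[a, b]ᵀ = [-294, -46]ᵀ.
det = 94·4 − 14² = 180.
a = ((-294)·4 − 14·(-46))/180 = -133/45; b = (94·(-46) − 14·(-294))/180 = -52/45.
At u = 6: ŵ = (-133/45)·(6) + (-52/45)·(1) = -170/9.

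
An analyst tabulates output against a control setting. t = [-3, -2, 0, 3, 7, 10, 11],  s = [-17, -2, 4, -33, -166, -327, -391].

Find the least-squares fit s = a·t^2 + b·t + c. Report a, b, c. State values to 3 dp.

a = -2.994, b = -2.971, c = 2.782

The normal equations are: 27220·a + 2666·b + 292·c = -88603;  2666·a + 292·b + 26·c = -8777;  292·a + 26·b + 7·c = -932.
Inverting the 3×3 Gram matrix, [a, b, c]ᵀ = [-510221/170418, -1518851/511254, 711071/255627]ᵀ.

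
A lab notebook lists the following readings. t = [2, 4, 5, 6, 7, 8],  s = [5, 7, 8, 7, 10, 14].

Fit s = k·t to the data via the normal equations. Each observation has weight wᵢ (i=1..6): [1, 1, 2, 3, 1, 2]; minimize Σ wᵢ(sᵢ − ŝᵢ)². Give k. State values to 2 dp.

k = 1.52

From the data, Σwᵢ·t·t = 355.
Right-hand side: Σwᵢ·t·s = 538.
Hence k = 538 / 355 ≈ 1.51549.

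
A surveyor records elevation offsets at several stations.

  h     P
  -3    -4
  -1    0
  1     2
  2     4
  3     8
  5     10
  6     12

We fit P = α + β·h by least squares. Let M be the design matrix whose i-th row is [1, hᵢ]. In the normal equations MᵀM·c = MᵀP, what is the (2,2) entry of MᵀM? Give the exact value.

85

Row 2 ↔ basis h, column 2 ↔ basis h, so (MᵀM)_{2,2} = Σᵢ (h)·(h) = (-3)·(-3) + (-1)·(-1) + (1)·(1) + (2)·(2) + (3)·(3) + (5)·(5) + (6)·(6) = 85.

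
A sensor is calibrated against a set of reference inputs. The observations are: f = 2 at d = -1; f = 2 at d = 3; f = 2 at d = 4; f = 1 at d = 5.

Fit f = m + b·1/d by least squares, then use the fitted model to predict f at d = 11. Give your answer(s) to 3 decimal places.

f̂ = 1.719

With design matrix A, AᵀA = [[4, -13/60]; [-13/60, 4369/3600]] and Aᵀf = [7, -19/30]ᵀ.
Δ = 4·(4369/3600) − (-13/60)² = 1923/400.
m = (7·(4369/3600) − (-13/60)·(-19/30))/(1923/400) = 30089/17307; b = (4·(-19/30) − (-13/60)·7)/(1923/400) = -1220/5769.
At d = 11: f̂ = (30089/17307)·(1) + (-1220/5769)·(1/11) = 327319/190377.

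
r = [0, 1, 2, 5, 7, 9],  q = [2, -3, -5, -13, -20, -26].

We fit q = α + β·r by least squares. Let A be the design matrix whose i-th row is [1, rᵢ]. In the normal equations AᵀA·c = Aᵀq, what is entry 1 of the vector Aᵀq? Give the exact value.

-65

Entry 1 ↔ basis 1, so (Aᵀq)_{1} = Σᵢ qᵢ = (1)·(2) + (1)·(-3) + (1)·(-5) + (1)·(-13) + (1)·(-20) + (1)·(-26) = -65.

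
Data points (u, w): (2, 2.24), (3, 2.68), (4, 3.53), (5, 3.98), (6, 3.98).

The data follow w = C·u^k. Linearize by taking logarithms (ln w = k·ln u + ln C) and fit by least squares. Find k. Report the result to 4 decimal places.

With ln wᵢ as the transformed response and ln uᵢ as the regressor:
XᵀX = [[9.4099, 6.5793]; [6.5793, 5]], rhs = [8.0886, 5.8162]ᵀ  (here Σln u = 6.5793, Σ(ln u)² = 9.4099, Σln w = 5.8162, Σln u·ln w = 8.0886).
Slope k = (n·Σln u·ln w − Σln u·Σln w)/(n·Σ(ln u)² − (Σln u)²) = (5·8.0886 − 6.5793·5.8162)/3.7630 = 0.57852; ln C = (Σln w − k·Σln u)/n = 0.40199.

k = 0.5785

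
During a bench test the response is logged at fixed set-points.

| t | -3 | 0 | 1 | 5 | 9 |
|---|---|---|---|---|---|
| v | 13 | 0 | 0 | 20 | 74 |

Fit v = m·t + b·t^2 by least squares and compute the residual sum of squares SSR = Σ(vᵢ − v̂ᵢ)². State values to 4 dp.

SSR = 0.0502

Compute the Gram sums: Σt·t = 116, Σt·t^2 = 828, Σt^2·t^2 = 7268.
And Σt·v = 727, Σt^2·v = 6611.
Normal equations: [[116, 828]; [828, 7268]]·[m, b]ᵀ = [727, 6611]ᵀ.
det = 116·7268 − 828² = 157504.
m = (727·7268 − 828·6611)/157504 = -1033/856; b = (116·6611 − 828·727)/157504 = 20615/19688.
Residuals: -217/4922, 0, 393/2461, -705/4922, 116/2461; SSR = 247/4922.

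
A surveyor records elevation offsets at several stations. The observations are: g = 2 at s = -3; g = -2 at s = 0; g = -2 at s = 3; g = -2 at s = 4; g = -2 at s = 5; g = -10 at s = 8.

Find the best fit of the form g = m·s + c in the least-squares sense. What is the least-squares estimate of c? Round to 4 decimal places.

The normal equations are: 123·m + 17·c = -110;  17·m + 6·c = -16.
det = 123·6 − 17² = 449.
m = ((-110)·6 − 17·(-16))/449 = -388/449; c = (123·(-16) − 17·(-110))/449 = -98/449.

c = -0.2183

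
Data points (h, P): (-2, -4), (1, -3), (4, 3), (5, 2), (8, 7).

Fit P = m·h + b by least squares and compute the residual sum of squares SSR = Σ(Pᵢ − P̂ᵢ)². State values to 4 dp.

SSR = 5.6565

Entries of MᵀM: Σh·h = 110, Σh = 16, Σ1 = 5.
For MᵀP: Σh·P = 83, ΣP = 5.
Normal equations: [[110, 16]; [16, 5]]·[m, b]ᵀ = [83, 5]ᵀ.
det = 110·5 − 16² = 294.
m = (83·5 − 16·5)/294 = 335/294; b = (110·5 − 16·83)/294 = -389/147.
Residuals: 136/147, -439/294, 160/147, -103/98, 26/49; SSR = 1663/294.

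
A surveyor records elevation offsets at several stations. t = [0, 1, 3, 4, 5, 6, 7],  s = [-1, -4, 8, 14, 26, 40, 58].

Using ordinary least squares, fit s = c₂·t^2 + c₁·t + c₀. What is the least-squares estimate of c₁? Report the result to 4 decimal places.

c₁ = -1.7082

Normal-equation sums: Σt^2·t^2 = 4660, Σt^2·t = 776, Σt^2 = 136, Σt·t = 136, Σt = 26, Σ1 = 7.
And Σt^2·s = 5224, Σt·s = 852, Σs = 141.
Row-reducing yields c₂ = 1319/903, c₁ = -3085/1806, c₀ = -244/129.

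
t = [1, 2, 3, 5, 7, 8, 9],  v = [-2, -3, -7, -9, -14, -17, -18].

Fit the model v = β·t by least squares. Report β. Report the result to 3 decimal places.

The normal equations are: 233·β = -470.
β = (-470)/233 = -2.01717.

β = -2.017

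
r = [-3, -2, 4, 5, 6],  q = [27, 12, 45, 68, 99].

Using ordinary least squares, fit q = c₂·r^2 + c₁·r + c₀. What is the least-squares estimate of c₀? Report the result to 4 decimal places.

From the data, Σr^2·r^2 = 2274, Σr^2·r = 370, Σr^2 = 90, Σr·r = 90, Σr = 10, Σ1 = 5.
Right-hand side: Σr^2·q = 6275, Σr·q = 1009, Σq = 251.
So XᵀX·[c₂, c₁, c₀]ᵀ = Xᵀq: [[2274, 370, 90]; [370, 90, 10]; [90, 10, 5]]·[c₂, c₁, c₀]ᵀ = [6275, 1009, 251]ᵀ.
Solving the 3×3 system (Gaussian elimination) gives c₂ = 1333/484, c₁ = -563/2420, c₀ = 12/11.

c₀ = 1.0909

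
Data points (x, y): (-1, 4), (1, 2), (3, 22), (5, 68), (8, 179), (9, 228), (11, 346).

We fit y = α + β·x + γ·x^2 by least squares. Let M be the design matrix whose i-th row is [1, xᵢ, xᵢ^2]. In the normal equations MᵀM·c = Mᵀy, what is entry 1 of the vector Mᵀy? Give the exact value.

Entry 1 ↔ basis 1, so (Mᵀy)_{1} = Σᵢ yᵢ = (1)·(4) + (1)·(2) + (1)·(22) + (1)·(68) + (1)·(179) + (1)·(228) + (1)·(346) = 849.

849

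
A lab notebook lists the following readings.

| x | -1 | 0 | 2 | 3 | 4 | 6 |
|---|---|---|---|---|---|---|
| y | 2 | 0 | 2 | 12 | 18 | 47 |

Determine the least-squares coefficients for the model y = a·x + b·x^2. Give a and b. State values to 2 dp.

a = -1.16, b = 1.49

Sums needed: Σx·x = 66, Σx·x^2 = 314, Σx^2·x^2 = 1650.
And Σx·y = 392, Σx^2·y = 2098.
Determinant 66·1650 − 314² = 10304.
a = (392·1650 − 314·2098)/10304 = -2993/2576; b = (66·2098 − 314·392)/10304 = 3845/2576.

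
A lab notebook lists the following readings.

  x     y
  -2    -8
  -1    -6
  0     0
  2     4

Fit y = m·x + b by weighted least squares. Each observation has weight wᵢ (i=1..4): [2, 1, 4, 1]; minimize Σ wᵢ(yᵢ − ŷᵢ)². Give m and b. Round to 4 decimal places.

Normal-equation sums: Σwᵢ·x·x = 13, Σwᵢ·x = -3, Σwᵢ·1 = 8.
Right-hand side: Σwᵢ·x·y = 46, Σwᵢ·y = -18.
Eliminating b: 8·(row 1) − (-3)·(row 2) gives 95·m = 8·46 − (-3)·(-18) = 314, so m = 314/95.
Then b = ((-18) − (-3)·(314/95))/8 = -96/95.

m = 3.3053, b = -1.0105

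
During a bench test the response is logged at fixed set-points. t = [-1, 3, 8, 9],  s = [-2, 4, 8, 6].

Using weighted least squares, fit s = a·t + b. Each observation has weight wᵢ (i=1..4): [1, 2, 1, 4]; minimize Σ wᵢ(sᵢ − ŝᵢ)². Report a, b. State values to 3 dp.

Compute the Gram sums: Σwᵢ·t·t = 407, Σwᵢ·t = 49, Σwᵢ·1 = 8.
And Σwᵢ·t·s = 306, Σwᵢ·s = 38.
det = 407·8 − 49² = 855.
a = (306·8 − 49·38)/855 = 586/855; b = (407·38 − 49·306)/855 = 472/855.

a = 0.685, b = 0.552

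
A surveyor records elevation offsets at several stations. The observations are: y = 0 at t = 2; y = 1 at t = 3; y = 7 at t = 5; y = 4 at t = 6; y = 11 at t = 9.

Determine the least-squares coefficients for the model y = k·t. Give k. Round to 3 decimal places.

Forming MᵀM = [[155]] and Mᵀy = [161]ᵀ gives MᵀM·[k]ᵀ = Mᵀy.
Hence k = 161 / 155 ≈ 1.03871.

k = 1.039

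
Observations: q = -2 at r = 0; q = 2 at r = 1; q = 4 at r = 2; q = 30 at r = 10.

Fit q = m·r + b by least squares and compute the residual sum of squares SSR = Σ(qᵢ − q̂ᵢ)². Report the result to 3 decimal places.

SSR = 0.733

Compute the Gram sums: Σr·r = 105, Σr = 13, Σ1 = 4.
For Mᵀq: Σr·q = 310, Σq = 34.
Eliminating b: 4·(row 1) − 13·(row 2) gives 251·m = 4·310 − 13·34 = 798, so m = 798/251.
Then b = (34 − 13·(798/251))/4 = -460/251.
Residuals: -42/251, 164/251, -132/251, 10/251; SSR = 184/251.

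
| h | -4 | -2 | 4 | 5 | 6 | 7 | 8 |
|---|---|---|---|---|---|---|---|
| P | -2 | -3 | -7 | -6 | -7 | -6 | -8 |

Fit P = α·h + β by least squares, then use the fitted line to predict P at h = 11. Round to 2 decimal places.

Forming AᵀA = [[210, 24]; [24, 7]] and AᵀP = [-192, -39]ᵀ gives AᵀA·[α, β]ᵀ = AᵀP.
Δ = 210·7 − 24² = 894.
α = ((-192)·7 − 24·(-39))/894 = -68/149; β = (210·(-39) − 24·(-192))/894 = -597/149.
At h = 11: P̂ = (-68/149)·(11) + (-597/149)·(1) = -1345/149.

P̂ = -9.03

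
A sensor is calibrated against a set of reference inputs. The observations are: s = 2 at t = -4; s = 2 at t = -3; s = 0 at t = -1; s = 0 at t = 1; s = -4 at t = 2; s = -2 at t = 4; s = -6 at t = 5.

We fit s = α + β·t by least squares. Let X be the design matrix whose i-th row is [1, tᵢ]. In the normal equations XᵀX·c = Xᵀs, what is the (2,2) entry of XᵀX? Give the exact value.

72

Row 2 ↔ basis t, column 2 ↔ basis t, so (XᵀX)_{2,2} = Σᵢ (t)·(t) = (-4)·(-4) + (-3)·(-3) + (-1)·(-1) + (1)·(1) + (2)·(2) + (4)·(4) + (5)·(5) = 72.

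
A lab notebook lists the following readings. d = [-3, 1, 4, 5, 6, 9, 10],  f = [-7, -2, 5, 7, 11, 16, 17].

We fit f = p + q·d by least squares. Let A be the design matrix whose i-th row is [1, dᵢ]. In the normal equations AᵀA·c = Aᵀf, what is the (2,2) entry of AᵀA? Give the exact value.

268

Row 2 ↔ basis d, column 2 ↔ basis d, so (AᵀA)_{2,2} = Σᵢ (d)·(d) = (-3)·(-3) + (1)·(1) + (4)·(4) + (5)·(5) + (6)·(6) + (9)·(9) + (10)·(10) = 268.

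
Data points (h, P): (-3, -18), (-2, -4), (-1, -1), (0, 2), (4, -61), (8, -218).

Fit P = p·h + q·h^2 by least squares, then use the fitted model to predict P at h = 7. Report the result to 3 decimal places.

Forming XᵀX = [[94, 540]; [540, 4450]] and XᵀP = [-1925, -15107]ᵀ gives XᵀX·[p, q]ᵀ = XᵀP.
Eliminating q: 4450·(row 1) − 540·(row 2) gives 126700·p = 4450·(-1925) − 540·(-15107) = -408470, so p = -40847/12670.
Then q = ((-15107) − 540·(-40847/12670))/4450 = -190279/63350.
At h = 7: P̂ = (-40847/12670)·(7) + (-190279/63350)·(49) = -768094/4525.

P̂ = -169.745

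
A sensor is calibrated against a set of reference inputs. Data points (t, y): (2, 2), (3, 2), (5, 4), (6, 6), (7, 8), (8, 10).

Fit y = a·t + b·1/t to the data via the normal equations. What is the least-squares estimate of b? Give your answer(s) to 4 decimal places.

b = -2.2825

The normal equations are: 187·a + 6·b = 202;  6·a + (328049/705600)·b = 2461/420.
(Σt·t = 187, Σt·1/t = 6, Σ1/t·1/t = 328049/705600, Σt·y = 202, Σ1/t·y = 2461/420.)
Eliminating b: (328049/705600)·(row 1) − 6·(row 2) gives (35943563/705600)·a = (328049/705600)·202 − 6·(2461/420) = 20729509/352800, so a = 41459018/35943563.
Then b = ((2461/420) − 6·(41459018/35943563))/(328049/705600) = -82039440/35943563.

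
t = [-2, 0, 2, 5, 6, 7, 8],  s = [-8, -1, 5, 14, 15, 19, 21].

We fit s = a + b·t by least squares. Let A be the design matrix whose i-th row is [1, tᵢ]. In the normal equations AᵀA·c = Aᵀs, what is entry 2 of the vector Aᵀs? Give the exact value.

Entry 2 ↔ basis t, so (Aᵀs)_{2} = Σᵢ (t)·sᵢ = (-2)·(-8) + (0)·(-1) + (2)·(5) + (5)·(14) + (6)·(15) + (7)·(19) + (8)·(21) = 487.

487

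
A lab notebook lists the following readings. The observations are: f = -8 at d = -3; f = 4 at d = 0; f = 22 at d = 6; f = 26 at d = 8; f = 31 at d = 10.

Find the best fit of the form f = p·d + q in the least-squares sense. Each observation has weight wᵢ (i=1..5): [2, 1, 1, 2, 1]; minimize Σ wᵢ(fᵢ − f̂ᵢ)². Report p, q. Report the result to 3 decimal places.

p = 3.023, q = 2.057

From the data, Σwᵢ·d·d = 282, Σwᵢ·d = 26, Σwᵢ·1 = 7.
For MᵀWf: Σwᵢ·d·f = 906, Σwᵢ·f = 93.
MᵀWM·[p, q]ᵀ = MᵀWf becomes [[282, 26]; [26, 7]]·[p, q]ᵀ = [906, 93]ᵀ.
Eliminating q: 7·(row 1) − 26·(row 2) gives 1298·p = 7·906 − 26·93 = 3924, so p = 1962/649.
Then q = (93 − 26·(1962/649))/7 = 1335/649.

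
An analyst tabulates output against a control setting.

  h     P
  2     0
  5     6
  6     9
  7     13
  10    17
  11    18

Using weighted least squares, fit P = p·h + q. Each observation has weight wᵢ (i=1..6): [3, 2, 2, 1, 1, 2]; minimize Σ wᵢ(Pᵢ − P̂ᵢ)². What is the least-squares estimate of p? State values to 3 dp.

p = 2.055

Forming XᵀWX = [[525, 67]; [67, 11]] and XᵀWP = [825, 96]ᵀ gives XᵀWX·[p, q]ᵀ = XᵀWP.
Eliminating q: 11·(row 1) − 67·(row 2) gives 1286·p = 11·825 − 67·96 = 2643, so p = 2643/1286.
Then q = (96 − 67·(2643/1286))/11 = -4875/1286.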